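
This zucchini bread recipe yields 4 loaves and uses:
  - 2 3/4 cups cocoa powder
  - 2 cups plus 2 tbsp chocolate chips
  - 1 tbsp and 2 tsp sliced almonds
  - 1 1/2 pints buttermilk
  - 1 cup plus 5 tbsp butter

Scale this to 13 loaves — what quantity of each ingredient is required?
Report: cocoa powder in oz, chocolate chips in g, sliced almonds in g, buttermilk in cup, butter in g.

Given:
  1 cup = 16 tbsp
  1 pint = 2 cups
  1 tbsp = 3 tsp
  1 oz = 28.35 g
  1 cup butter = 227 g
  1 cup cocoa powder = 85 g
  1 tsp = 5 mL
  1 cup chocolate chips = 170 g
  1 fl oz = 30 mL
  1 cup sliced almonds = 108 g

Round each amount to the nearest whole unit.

cocoa powder: 27 oz; chocolate chips: 1174 g; sliced almonds: 37 g; buttermilk: 10 cup; butter: 968 g

Scaling factor: 13/4 = 3.25.
cocoa powder: 2.75 cup × 13/4 × 85 g/cup ÷ 28.35 g/oz ≈ 27 oz
chocolate chips: (2 cup + 2 tbsp = 2.125 cup) × 13/4 × 170 g/cup ≈ 1174 g
sliced almonds: (1 tbsp + 2 tsp = 5/3 tbsp) × 13/4 ÷ 16 tbsp/cup × 108 g/cup ≈ 37 g
buttermilk: 1.5 pint × 13/4 × 2 cup/pint ≈ 10 cup
butter: (1 cup + 5 tbsp = 1.3125 cup) × 13/4 × 227 g/cup ≈ 968 g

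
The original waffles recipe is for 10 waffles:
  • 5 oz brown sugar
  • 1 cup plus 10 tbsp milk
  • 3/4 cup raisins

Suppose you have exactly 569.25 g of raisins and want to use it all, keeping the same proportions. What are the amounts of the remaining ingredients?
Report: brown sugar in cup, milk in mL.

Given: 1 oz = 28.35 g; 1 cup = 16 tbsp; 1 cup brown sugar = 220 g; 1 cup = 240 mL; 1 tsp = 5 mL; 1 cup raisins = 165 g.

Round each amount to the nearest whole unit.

brown sugar: 3 cup; milk: 1794 mL

The original recipe has 123.75 g of raisins, so the scaling factor is 569.25 ÷ 123.75 = 23/5 = 4.6.
brown sugar: 5 oz × 23/5 × 28.35 g/oz ÷ 220 g/cup ≈ 3 cup
milk: (1 cup + 10 tbsp = 1.625 cup) × 23/5 × 240 mL/cup = 1794 mL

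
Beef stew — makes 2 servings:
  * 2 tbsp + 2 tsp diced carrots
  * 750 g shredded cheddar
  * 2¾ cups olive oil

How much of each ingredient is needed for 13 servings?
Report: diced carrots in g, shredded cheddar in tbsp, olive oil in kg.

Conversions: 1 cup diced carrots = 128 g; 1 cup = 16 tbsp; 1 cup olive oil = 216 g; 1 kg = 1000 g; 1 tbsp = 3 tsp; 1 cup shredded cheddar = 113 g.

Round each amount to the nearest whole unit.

Scaling factor: 13/2 = 6.5.
diced carrots: (2 tbsp + 2 tsp = 8/3 tbsp) × 13/2 ÷ 16 tbsp/cup × 128 g/cup ≈ 139 g
shredded cheddar: 750 g × 13/2 ÷ 113 g/cup × 16 tbsp/cup ≈ 690 tbsp
olive oil: 2.75 cup × 13/2 × 216 g/cup ÷ 1000 g/kg ≈ 4 kg

diced carrots: 139 g; shredded cheddar: 690 tbsp; olive oil: 4 kg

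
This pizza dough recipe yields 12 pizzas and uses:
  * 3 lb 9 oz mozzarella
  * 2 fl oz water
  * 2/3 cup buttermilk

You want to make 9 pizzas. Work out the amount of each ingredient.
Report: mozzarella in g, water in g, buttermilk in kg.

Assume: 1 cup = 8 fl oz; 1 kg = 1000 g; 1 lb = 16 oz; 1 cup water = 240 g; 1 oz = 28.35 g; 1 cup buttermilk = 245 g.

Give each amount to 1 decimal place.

mozzarella: 1212.0 g; water: 45.0 g; buttermilk: 0.1 kg

Scaling factor: 9/12 = 3/4 = 0.75.
mozzarella: (3 lb + 9 oz = 3.5625 lb) × 3/4 × 16 oz/lb × 28.35 g/oz ≈ 1212.0 g
water: 2 fl oz × 3/4 ÷ 8 fl oz/cup × 240 g/cup = 45.0 g
buttermilk: 2/3 cup × 3/4 × 245 g/cup ÷ 1000 g/kg ≈ 0.1 kg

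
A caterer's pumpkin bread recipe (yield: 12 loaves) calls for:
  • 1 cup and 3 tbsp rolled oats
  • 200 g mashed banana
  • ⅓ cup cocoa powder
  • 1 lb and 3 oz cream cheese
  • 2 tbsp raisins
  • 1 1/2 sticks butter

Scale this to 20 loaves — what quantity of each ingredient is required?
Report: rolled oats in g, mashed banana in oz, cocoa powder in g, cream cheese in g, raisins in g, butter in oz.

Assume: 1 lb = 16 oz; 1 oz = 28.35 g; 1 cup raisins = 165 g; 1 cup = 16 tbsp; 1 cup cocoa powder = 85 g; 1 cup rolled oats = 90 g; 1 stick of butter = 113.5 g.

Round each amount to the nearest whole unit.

Scaling factor: 20/12 = 5/3.
rolled oats: (1 cup + 3 tbsp = 1.1875 cup) × 5/3 × 90 g/cup ≈ 178 g
mashed banana: 200 g × 5/3 ÷ 28.35 g/oz ≈ 12 oz
cocoa powder: 1/3 cup × 5/3 × 85 g/cup ≈ 47 g
cream cheese: (1 lb + 3 oz = 1.1875 lb) × 5/3 × 16 oz/lb × 28.35 g/oz ≈ 898 g
raisins: 2 tbsp × 5/3 ÷ 16 tbsp/cup × 165 g/cup ≈ 34 g
butter: 1.5 stick × 5/3 × 113.5 g/stick ÷ 28.35 g/oz ≈ 10 oz

rolled oats: 178 g; mashed banana: 12 oz; cocoa powder: 47 g; cream cheese: 898 g; raisins: 34 g; butter: 10 oz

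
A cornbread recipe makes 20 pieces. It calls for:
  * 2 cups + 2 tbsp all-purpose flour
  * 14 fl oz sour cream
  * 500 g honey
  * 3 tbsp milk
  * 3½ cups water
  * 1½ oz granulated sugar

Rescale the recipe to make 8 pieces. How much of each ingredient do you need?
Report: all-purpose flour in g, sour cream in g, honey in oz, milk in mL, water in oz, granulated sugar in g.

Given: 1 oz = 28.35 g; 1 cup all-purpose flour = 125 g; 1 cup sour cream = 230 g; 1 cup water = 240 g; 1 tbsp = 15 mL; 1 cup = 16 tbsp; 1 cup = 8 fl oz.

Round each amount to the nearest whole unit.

Scaling factor: 8/20 = 2/5 = 0.4.
all-purpose flour: (2 cup + 2 tbsp = 2.125 cup) × 2/5 × 125 g/cup ≈ 106 g
sour cream: 14 fl oz × 2/5 ÷ 8 fl oz/cup × 230 g/cup = 161 g
honey: 500 g × 2/5 ÷ 28.35 g/oz ≈ 7 oz
milk: 3 tbsp × 2/5 × 15 mL/tbsp = 18 mL
water: 3.5 cup × 2/5 × 240 g/cup ÷ 28.35 g/oz ≈ 12 oz
granulated sugar: 1.5 oz × 2/5 × 28.35 g/oz ≈ 17 g

all-purpose flour: 106 g; sour cream: 161 g; honey: 7 oz; milk: 18 mL; water: 12 oz; granulated sugar: 17 g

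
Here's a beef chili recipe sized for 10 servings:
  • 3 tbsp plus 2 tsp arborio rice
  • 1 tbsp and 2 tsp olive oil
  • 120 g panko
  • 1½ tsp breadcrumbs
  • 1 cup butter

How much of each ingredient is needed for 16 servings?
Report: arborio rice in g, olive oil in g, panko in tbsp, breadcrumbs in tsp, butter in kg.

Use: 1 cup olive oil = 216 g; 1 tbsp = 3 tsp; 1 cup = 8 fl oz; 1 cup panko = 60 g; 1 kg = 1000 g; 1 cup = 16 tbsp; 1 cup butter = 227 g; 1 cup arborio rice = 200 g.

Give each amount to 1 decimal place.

arborio rice: 73.3 g; olive oil: 36.0 g; panko: 51.2 tbsp; breadcrumbs: 2.4 tsp; butter: 0.4 kg

Scaling factor: 16/10 = 8/5 = 1.6.
arborio rice: (3 tbsp + 2 tsp = 11/3 tbsp) × 8/5 ÷ 16 tbsp/cup × 200 g/cup ≈ 73.3 g
olive oil: (1 tbsp + 2 tsp = 5/3 tbsp) × 8/5 ÷ 16 tbsp/cup × 216 g/cup = 36.0 g
panko: 120 g × 8/5 ÷ 60 g/cup × 16 tbsp/cup = 51.2 tbsp
breadcrumbs: 1.5 tsp × 8/5 = 2.4 tsp
butter: 1 cup × 8/5 × 227 g/cup ÷ 1000 g/kg ≈ 0.4 kg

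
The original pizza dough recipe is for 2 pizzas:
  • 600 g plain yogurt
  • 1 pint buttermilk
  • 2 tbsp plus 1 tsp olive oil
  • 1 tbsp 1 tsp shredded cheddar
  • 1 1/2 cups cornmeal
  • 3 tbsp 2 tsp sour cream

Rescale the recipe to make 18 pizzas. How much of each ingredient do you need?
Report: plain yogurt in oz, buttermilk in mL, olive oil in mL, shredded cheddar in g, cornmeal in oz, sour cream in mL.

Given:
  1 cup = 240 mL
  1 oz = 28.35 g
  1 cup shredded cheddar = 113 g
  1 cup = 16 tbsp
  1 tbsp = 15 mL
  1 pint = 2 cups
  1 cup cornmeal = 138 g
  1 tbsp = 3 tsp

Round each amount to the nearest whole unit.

Scaling factor: 18/2 = 9.
plain yogurt: 600 g × 9 ÷ 28.35 g/oz ≈ 190 oz
buttermilk: 1 pint × 9 × 2 cup/pint × 240 mL/cup = 4320 mL
olive oil: (2 tbsp + 1 tsp = 7/3 tbsp) × 9 × 15 mL/tbsp = 315 mL
shredded cheddar: (1 tbsp + 1 tsp = 4/3 tbsp) × 9 ÷ 16 tbsp/cup × 113 g/cup ≈ 85 g
cornmeal: 1.5 cup × 9 × 138 g/cup ÷ 28.35 g/oz ≈ 66 oz
sour cream: (3 tbsp + 2 tsp = 11/3 tbsp) × 9 × 15 mL/tbsp = 495 mL

plain yogurt: 190 oz; buttermilk: 4320 mL; olive oil: 315 mL; shredded cheddar: 85 g; cornmeal: 66 oz; sour cream: 495 mL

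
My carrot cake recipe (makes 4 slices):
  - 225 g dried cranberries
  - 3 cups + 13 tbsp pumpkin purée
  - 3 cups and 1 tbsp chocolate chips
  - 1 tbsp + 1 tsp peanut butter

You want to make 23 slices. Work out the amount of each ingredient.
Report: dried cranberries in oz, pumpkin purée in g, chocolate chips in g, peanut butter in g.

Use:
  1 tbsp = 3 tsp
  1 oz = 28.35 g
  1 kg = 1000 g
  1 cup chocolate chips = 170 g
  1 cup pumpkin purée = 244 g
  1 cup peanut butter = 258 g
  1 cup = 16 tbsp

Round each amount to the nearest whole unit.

dried cranberries: 46 oz; pumpkin purée: 5349 g; chocolate chips: 2994 g; peanut butter: 124 g

Scaling factor: 23/4 = 5.75.
dried cranberries: 225 g × 23/4 ÷ 28.35 g/oz ≈ 46 oz
pumpkin purée: (3 cup + 13 tbsp = 3.8125 cup) × 23/4 × 244 g/cup ≈ 5349 g
chocolate chips: (3 cup + 1 tbsp = 3.0625 cup) × 23/4 × 170 g/cup ≈ 2994 g
peanut butter: (1 tbsp + 1 tsp = 4/3 tbsp) × 23/4 ÷ 16 tbsp/cup × 258 g/cup ≈ 124 g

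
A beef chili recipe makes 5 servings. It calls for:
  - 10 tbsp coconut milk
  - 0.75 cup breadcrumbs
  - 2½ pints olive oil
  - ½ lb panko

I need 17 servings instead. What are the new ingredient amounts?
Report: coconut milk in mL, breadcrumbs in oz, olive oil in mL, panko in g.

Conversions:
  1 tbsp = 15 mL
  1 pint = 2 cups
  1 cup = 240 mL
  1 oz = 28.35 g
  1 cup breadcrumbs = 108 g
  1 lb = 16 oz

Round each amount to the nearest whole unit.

coconut milk: 510 mL; breadcrumbs: 10 oz; olive oil: 4080 mL; panko: 771 g

Scaling factor: 17/5 = 3.4.
coconut milk: 10 tbsp × 17/5 × 15 mL/tbsp = 510 mL
breadcrumbs: 0.75 cup × 17/5 × 108 g/cup ÷ 28.35 g/oz ≈ 10 oz
olive oil: 2.5 pint × 17/5 × 2 cup/pint × 240 mL/cup = 4080 mL
panko: 0.5 lb × 17/5 × 16 oz/lb × 28.35 g/oz ≈ 771 g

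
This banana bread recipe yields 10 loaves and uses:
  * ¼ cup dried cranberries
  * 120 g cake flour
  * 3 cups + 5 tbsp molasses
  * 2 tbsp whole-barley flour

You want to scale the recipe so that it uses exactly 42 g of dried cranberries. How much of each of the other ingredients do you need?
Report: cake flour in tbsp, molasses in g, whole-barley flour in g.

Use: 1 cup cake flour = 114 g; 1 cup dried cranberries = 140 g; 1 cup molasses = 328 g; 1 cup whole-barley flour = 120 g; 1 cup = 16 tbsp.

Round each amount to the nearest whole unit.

cake flour: 20 tbsp; molasses: 1304 g; whole-barley flour: 18 g

The original recipe has 35 g of dried cranberries, so the scaling factor is 42 ÷ 35 = 6/5 = 1.2.
cake flour: 120 g × 6/5 ÷ 114 g/cup × 16 tbsp/cup ≈ 20 tbsp
molasses: (3 cup + 5 tbsp = 3.3125 cup) × 6/5 × 328 g/cup ≈ 1304 g
whole-barley flour: 2 tbsp × 6/5 ÷ 16 tbsp/cup × 120 g/cup = 18 g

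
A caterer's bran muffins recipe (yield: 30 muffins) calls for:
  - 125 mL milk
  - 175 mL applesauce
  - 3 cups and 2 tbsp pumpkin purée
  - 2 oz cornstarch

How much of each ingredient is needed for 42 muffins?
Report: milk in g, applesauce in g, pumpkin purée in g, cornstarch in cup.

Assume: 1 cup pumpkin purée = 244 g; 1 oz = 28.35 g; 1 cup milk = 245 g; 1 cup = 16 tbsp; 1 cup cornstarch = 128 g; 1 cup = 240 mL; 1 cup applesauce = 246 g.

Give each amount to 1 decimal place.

milk: 178.6 g; applesauce: 251.1 g; pumpkin purée: 1067.5 g; cornstarch: 0.6 cup

Scaling factor: 42/30 = 7/5 = 1.4.
milk: 125 mL × 7/5 ÷ 240 mL/cup × 245 g/cup ≈ 178.6 g
applesauce: 175 mL × 7/5 ÷ 240 mL/cup × 246 g/cup ≈ 251.1 g
pumpkin purée: (3 cup + 2 tbsp = 3.125 cup) × 7/5 × 244 g/cup = 1067.5 g
cornstarch: 2 oz × 7/5 × 28.35 g/oz ÷ 128 g/cup ≈ 0.6 cup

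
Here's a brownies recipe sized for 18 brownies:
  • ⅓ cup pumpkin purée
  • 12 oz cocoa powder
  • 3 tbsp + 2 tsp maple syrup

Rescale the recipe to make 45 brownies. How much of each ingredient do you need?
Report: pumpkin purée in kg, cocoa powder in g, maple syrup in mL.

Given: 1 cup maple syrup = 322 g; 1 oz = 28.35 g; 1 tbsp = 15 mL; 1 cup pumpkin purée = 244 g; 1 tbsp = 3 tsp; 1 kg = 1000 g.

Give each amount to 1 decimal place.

Scaling factor: 45/18 = 5/2 = 2.5.
pumpkin purée: 1/3 cup × 5/2 × 244 g/cup ÷ 1000 g/kg ≈ 0.2 kg
cocoa powder: 12 oz × 5/2 × 28.35 g/oz = 850.5 g
maple syrup: (3 tbsp + 2 tsp = 11/3 tbsp) × 5/2 × 15 mL/tbsp = 137.5 mL

pumpkin purée: 0.2 kg; cocoa powder: 850.5 g; maple syrup: 137.5 mL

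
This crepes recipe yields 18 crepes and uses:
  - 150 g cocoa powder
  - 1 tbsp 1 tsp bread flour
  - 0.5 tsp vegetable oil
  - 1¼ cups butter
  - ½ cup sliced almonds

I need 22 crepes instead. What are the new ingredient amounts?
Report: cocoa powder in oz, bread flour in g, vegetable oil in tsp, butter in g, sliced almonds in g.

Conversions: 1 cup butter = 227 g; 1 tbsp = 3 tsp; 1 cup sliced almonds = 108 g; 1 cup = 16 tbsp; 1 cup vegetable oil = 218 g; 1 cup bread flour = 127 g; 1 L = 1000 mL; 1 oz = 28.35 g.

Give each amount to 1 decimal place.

cocoa powder: 6.5 oz; bread flour: 12.9 g; vegetable oil: 0.6 tsp; butter: 346.8 g; sliced almonds: 66.0 g

Scaling factor: 22/18 = 11/9.
cocoa powder: 150 g × 11/9 ÷ 28.35 g/oz ≈ 6.5 oz
bread flour: (1 tbsp + 1 tsp = 4/3 tbsp) × 11/9 ÷ 16 tbsp/cup × 127 g/cup ≈ 12.9 g
vegetable oil: 0.5 tsp × 11/9 ≈ 0.6 tsp
butter: 1.25 cup × 11/9 × 227 g/cup ≈ 346.8 g
sliced almonds: 0.5 cup × 11/9 × 108 g/cup = 66.0 g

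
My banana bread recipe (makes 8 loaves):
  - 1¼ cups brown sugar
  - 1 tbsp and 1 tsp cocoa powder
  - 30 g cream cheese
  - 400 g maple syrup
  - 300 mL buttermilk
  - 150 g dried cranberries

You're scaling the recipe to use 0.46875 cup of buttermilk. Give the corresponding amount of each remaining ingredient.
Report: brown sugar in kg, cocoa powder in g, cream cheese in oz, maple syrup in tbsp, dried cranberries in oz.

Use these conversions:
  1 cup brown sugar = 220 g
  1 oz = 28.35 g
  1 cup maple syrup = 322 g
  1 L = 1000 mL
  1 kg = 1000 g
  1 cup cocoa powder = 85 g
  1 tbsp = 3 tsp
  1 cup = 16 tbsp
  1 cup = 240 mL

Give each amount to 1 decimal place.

brown sugar: 0.1 kg; cocoa powder: 2.7 g; cream cheese: 0.4 oz; maple syrup: 7.5 tbsp; dried cranberries: 2.0 oz

The original recipe has 1.25 cup of buttermilk, so the scaling factor is 0.46875 ÷ 1.25 = 3/8 = 0.375.
brown sugar: 1.25 cup × 3/8 × 220 g/cup ÷ 1000 g/kg ≈ 0.1 kg
cocoa powder: (1 tbsp + 1 tsp = 4/3 tbsp) × 3/8 ÷ 16 tbsp/cup × 85 g/cup ≈ 2.7 g
cream cheese: 30 g × 3/8 ÷ 28.35 g/oz ≈ 0.4 oz
maple syrup: 400 g × 3/8 ÷ 322 g/cup × 16 tbsp/cup ≈ 7.5 tbsp
dried cranberries: 150 g × 3/8 ÷ 28.35 g/oz ≈ 2.0 oz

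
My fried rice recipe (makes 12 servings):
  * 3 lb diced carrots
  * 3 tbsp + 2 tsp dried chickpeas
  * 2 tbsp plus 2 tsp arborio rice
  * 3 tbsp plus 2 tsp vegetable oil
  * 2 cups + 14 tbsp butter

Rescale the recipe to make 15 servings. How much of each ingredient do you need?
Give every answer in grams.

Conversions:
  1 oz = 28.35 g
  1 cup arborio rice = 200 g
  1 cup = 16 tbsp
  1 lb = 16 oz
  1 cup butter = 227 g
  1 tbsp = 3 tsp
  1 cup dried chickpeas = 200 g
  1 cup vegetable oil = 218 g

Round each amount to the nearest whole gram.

diced carrots: 1701 g; dried chickpeas: 57 g; arborio rice: 42 g; vegetable oil: 62 g; butter: 816 g

Scaling factor: 15/12 = 5/4 = 1.25.
diced carrots: 3 lb × 5/4 × 16 oz/lb × 28.35 g/oz = 1701 g
dried chickpeas: (3 tbsp + 2 tsp = 11/3 tbsp) × 5/4 ÷ 16 tbsp/cup × 200 g/cup ≈ 57 g
arborio rice: (2 tbsp + 2 tsp = 8/3 tbsp) × 5/4 ÷ 16 tbsp/cup × 200 g/cup ≈ 42 g
vegetable oil: (3 tbsp + 2 tsp = 11/3 tbsp) × 5/4 ÷ 16 tbsp/cup × 218 g/cup ≈ 62 g
butter: (2 cup + 14 tbsp = 2.875 cup) × 5/4 × 227 g/cup ≈ 816 g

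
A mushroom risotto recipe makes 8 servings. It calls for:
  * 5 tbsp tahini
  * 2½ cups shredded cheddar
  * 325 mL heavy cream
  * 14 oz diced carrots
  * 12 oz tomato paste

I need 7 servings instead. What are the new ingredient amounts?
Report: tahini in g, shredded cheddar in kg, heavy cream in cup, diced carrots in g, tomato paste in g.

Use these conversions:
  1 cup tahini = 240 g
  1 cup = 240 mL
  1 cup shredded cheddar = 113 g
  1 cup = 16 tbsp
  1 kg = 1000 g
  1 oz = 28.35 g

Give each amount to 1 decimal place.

Scaling factor: 7/8 = 0.875.
tahini: 5 tbsp × 7/8 ÷ 16 tbsp/cup × 240 g/cup ≈ 65.6 g
shredded cheddar: 2.5 cup × 7/8 × 113 g/cup ÷ 1000 g/kg ≈ 0.2 kg
heavy cream: 325 mL × 7/8 ÷ 240 mL/cup ≈ 1.2 cup
diced carrots: 14 oz × 7/8 × 28.35 g/oz ≈ 347.3 g
tomato paste: 12 oz × 7/8 × 28.35 g/oz ≈ 297.7 g

tahini: 65.6 g; shredded cheddar: 0.2 kg; heavy cream: 1.2 cup; diced carrots: 347.3 g; tomato paste: 297.7 g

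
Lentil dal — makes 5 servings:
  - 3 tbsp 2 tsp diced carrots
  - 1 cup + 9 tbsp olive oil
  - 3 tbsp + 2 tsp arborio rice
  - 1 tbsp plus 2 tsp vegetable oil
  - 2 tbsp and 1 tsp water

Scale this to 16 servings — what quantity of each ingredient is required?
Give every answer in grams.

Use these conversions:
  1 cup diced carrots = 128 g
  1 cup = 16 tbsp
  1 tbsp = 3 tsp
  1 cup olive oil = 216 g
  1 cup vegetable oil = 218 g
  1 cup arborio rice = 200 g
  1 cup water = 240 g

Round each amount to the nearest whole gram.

diced carrots: 94 g; olive oil: 1080 g; arborio rice: 147 g; vegetable oil: 73 g; water: 112 g

Scaling factor: 16/5 = 3.2.
diced carrots: (3 tbsp + 2 tsp = 11/3 tbsp) × 16/5 ÷ 16 tbsp/cup × 128 g/cup ≈ 94 g
olive oil: (1 cup + 9 tbsp = 1.5625 cup) × 16/5 × 216 g/cup = 1080 g
arborio rice: (3 tbsp + 2 tsp = 11/3 tbsp) × 16/5 ÷ 16 tbsp/cup × 200 g/cup ≈ 147 g
vegetable oil: (1 tbsp + 2 tsp = 5/3 tbsp) × 16/5 ÷ 16 tbsp/cup × 218 g/cup ≈ 73 g
water: (2 tbsp + 1 tsp = 7/3 tbsp) × 16/5 ÷ 16 tbsp/cup × 240 g/cup = 112 g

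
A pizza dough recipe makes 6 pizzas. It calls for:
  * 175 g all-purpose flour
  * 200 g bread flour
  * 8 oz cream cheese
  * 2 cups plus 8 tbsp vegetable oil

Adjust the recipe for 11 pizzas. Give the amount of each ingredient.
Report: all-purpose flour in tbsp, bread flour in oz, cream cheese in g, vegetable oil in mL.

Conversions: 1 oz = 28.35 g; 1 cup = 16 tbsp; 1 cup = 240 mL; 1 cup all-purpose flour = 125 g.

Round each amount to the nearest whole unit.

all-purpose flour: 41 tbsp; bread flour: 13 oz; cream cheese: 416 g; vegetable oil: 1100 mL

Scaling factor: 11/6.
all-purpose flour: 175 g × 11/6 ÷ 125 g/cup × 16 tbsp/cup ≈ 41 tbsp
bread flour: 200 g × 11/6 ÷ 28.35 g/oz ≈ 13 oz
cream cheese: 8 oz × 11/6 × 28.35 g/oz ≈ 416 g
vegetable oil: (2 cup + 8 tbsp = 2.5 cup) × 11/6 × 240 mL/cup = 1100 mL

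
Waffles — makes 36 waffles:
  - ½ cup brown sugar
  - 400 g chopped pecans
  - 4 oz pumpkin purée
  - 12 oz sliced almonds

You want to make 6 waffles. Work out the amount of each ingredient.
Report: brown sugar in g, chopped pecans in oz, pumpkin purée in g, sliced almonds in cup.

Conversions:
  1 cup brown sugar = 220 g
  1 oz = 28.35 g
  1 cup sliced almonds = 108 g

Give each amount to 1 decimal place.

brown sugar: 18.3 g; chopped pecans: 2.4 oz; pumpkin purée: 18.9 g; sliced almonds: 0.5 cup

Scaling factor: 6/36 = 1/6.
brown sugar: 0.5 cup × 1/6 × 220 g/cup ≈ 18.3 g
chopped pecans: 400 g × 1/6 ÷ 28.35 g/oz ≈ 2.4 oz
pumpkin purée: 4 oz × 1/6 × 28.35 g/oz = 18.9 g
sliced almonds: 12 oz × 1/6 × 28.35 g/oz ÷ 108 g/cup ≈ 0.5 cup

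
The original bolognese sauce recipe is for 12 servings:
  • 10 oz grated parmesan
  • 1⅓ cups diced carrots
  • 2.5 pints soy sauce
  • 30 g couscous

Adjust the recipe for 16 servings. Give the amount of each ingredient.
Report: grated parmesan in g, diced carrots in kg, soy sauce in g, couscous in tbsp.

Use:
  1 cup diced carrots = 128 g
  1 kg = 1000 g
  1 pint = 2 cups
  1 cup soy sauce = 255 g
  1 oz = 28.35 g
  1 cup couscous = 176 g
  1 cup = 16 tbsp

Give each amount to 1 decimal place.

Scaling factor: 16/12 = 4/3.
grated parmesan: 10 oz × 4/3 × 28.35 g/oz = 378.0 g
diced carrots: 4/3 cup × 4/3 × 128 g/cup ÷ 1000 g/kg ≈ 0.2 kg
soy sauce: 2.5 pint × 4/3 × 2 cup/pint × 255 g/cup = 1700.0 g
couscous: 30 g × 4/3 ÷ 176 g/cup × 16 tbsp/cup ≈ 3.6 tbsp

grated parmesan: 378.0 g; diced carrots: 0.2 kg; soy sauce: 1700.0 g; couscous: 3.6 tbsp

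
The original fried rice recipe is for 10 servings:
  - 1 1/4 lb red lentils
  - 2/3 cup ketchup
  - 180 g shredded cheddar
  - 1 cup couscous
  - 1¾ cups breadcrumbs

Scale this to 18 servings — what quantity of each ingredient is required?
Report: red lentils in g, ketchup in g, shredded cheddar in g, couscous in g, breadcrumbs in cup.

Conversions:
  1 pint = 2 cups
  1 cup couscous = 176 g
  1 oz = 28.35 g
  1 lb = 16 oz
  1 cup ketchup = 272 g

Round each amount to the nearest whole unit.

red lentils: 1021 g; ketchup: 326 g; shredded cheddar: 324 g; couscous: 317 g; breadcrumbs: 3 cup

Scaling factor: 18/10 = 9/5 = 1.8.
red lentils: 1.25 lb × 9/5 × 16 oz/lb × 28.35 g/oz ≈ 1021 g
ketchup: 2/3 cup × 9/5 × 272 g/cup ≈ 326 g
shredded cheddar: 180 g × 9/5 = 324 g
couscous: 1 cup × 9/5 × 176 g/cup ≈ 317 g
breadcrumbs: 1.75 cup × 9/5 ≈ 3 cup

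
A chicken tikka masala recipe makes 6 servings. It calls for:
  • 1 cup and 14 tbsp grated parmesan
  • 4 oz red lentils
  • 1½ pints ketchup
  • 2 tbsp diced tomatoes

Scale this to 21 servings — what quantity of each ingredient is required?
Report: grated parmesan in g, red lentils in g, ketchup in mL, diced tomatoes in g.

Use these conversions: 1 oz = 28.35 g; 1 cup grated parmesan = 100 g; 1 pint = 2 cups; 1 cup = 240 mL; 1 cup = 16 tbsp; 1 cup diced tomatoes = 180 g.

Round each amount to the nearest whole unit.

grated parmesan: 656 g; red lentils: 397 g; ketchup: 2520 mL; diced tomatoes: 79 g

Scaling factor: 21/6 = 7/2 = 3.5.
grated parmesan: (1 cup + 14 tbsp = 1.875 cup) × 7/2 × 100 g/cup ≈ 656 g
red lentils: 4 oz × 7/2 × 28.35 g/oz ≈ 397 g
ketchup: 1.5 pint × 7/2 × 2 cup/pint × 240 mL/cup = 2520 mL
diced tomatoes: 2 tbsp × 7/2 ÷ 16 tbsp/cup × 180 g/cup ≈ 79 g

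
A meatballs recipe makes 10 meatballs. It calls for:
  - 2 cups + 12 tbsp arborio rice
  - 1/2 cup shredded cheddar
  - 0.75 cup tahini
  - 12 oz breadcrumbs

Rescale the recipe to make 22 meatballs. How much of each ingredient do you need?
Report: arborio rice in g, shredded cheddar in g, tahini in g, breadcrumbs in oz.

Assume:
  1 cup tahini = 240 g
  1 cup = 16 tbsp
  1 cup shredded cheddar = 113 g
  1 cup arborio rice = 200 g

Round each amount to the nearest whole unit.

arborio rice: 1210 g; shredded cheddar: 124 g; tahini: 396 g; breadcrumbs: 26 oz

Scaling factor: 22/10 = 11/5 = 2.2.
arborio rice: (2 cup + 12 tbsp = 2.75 cup) × 11/5 × 200 g/cup = 1210 g
shredded cheddar: 0.5 cup × 11/5 × 113 g/cup ≈ 124 g
tahini: 0.75 cup × 11/5 × 240 g/cup = 396 g
breadcrumbs: 12 oz × 11/5 ≈ 26 oz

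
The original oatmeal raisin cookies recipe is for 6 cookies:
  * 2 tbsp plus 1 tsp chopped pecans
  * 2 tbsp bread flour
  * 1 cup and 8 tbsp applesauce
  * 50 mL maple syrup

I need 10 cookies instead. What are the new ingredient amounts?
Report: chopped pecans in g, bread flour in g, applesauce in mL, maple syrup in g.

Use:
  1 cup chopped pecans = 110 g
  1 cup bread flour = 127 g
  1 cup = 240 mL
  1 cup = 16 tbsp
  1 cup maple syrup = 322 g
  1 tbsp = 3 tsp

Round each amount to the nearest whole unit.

chopped pecans: 27 g; bread flour: 26 g; applesauce: 600 mL; maple syrup: 112 g

Scaling factor: 10/6 = 5/3.
chopped pecans: (2 tbsp + 1 tsp = 7/3 tbsp) × 5/3 ÷ 16 tbsp/cup × 110 g/cup ≈ 27 g
bread flour: 2 tbsp × 5/3 ÷ 16 tbsp/cup × 127 g/cup ≈ 26 g
applesauce: (1 cup + 8 tbsp = 1.5 cup) × 5/3 × 240 mL/cup = 600 mL
maple syrup: 50 mL × 5/3 ÷ 240 mL/cup × 322 g/cup ≈ 112 g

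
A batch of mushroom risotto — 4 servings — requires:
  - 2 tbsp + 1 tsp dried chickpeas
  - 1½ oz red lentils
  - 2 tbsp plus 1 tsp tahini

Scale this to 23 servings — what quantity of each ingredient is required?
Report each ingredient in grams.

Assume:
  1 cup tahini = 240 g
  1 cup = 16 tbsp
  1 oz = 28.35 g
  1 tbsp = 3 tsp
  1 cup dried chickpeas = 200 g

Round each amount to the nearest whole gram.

Scaling factor: 23/4 = 5.75.
dried chickpeas: (2 tbsp + 1 tsp = 7/3 tbsp) × 23/4 ÷ 16 tbsp/cup × 200 g/cup ≈ 168 g
red lentils: 1.5 oz × 23/4 × 28.35 g/oz ≈ 245 g
tahini: (2 tbsp + 1 tsp = 7/3 tbsp) × 23/4 ÷ 16 tbsp/cup × 240 g/cup ≈ 201 g

dried chickpeas: 168 g; red lentils: 245 g; tahini: 201 g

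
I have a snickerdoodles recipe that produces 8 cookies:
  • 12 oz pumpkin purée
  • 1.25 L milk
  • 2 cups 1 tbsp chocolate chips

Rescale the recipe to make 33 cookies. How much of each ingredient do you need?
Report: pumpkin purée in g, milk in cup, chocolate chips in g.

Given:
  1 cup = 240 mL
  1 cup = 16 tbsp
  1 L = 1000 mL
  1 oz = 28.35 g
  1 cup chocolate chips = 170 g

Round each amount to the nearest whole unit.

pumpkin purée: 1403 g; milk: 21 cup; chocolate chips: 1446 g

Scaling factor: 33/8 = 4.125.
pumpkin purée: 12 oz × 33/8 × 28.35 g/oz ≈ 1403 g
milk: 1.25 L × 33/8 × 1000 mL/L ÷ 240 mL/cup ≈ 21 cup
chocolate chips: (2 cup + 1 tbsp = 2.0625 cup) × 33/8 × 170 g/cup ≈ 1446 g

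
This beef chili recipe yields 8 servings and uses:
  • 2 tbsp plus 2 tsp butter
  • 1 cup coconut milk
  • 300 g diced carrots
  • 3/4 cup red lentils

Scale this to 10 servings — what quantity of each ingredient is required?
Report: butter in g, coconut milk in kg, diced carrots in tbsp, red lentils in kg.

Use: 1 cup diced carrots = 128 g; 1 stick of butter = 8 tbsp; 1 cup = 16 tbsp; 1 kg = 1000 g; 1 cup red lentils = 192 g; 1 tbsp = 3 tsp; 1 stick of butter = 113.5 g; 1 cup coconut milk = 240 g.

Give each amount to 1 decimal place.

butter: 47.3 g; coconut milk: 0.3 kg; diced carrots: 46.9 tbsp; red lentils: 0.2 kg

Scaling factor: 10/8 = 5/4 = 1.25.
butter: (2 tbsp + 2 tsp = 8/3 tbsp) × 5/4 ÷ 8 tbsp/stick × 113.5 g/stick ≈ 47.3 g
coconut milk: 1 cup × 5/4 × 240 g/cup ÷ 1000 g/kg = 0.3 kg
diced carrots: 300 g × 5/4 ÷ 128 g/cup × 16 tbsp/cup ≈ 46.9 tbsp
red lentils: 0.75 cup × 5/4 × 192 g/cup ÷ 1000 g/kg ≈ 0.2 kg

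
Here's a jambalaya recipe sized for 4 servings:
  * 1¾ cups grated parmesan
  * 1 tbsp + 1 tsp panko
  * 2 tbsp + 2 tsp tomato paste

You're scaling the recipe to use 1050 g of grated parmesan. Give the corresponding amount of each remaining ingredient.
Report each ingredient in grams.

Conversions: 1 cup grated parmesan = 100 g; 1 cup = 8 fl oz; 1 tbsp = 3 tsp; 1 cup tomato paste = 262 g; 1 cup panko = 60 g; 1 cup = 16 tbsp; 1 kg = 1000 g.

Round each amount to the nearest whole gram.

The original recipe has 175 g of grated parmesan, so the scaling factor is 1050 ÷ 175 = 6.
panko: (1 tbsp + 1 tsp = 4/3 tbsp) × 6 ÷ 16 tbsp/cup × 60 g/cup = 30 g
tomato paste: (2 tbsp + 2 tsp = 8/3 tbsp) × 6 ÷ 16 tbsp/cup × 262 g/cup = 262 g

panko: 30 g; tomato paste: 262 g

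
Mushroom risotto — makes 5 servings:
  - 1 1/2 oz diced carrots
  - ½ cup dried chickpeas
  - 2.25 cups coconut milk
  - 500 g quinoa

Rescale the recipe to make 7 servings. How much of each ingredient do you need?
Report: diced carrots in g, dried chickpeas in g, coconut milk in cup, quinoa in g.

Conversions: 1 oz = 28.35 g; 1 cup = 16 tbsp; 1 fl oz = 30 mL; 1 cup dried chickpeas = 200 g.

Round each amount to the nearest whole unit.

diced carrots: 60 g; dried chickpeas: 140 g; coconut milk: 3 cup; quinoa: 700 g

Scaling factor: 7/5 = 1.4.
diced carrots: 1.5 oz × 7/5 × 28.35 g/oz ≈ 60 g
dried chickpeas: 0.5 cup × 7/5 × 200 g/cup = 140 g
coconut milk: 2.25 cup × 7/5 ≈ 3 cup
quinoa: 500 g × 7/5 = 700 g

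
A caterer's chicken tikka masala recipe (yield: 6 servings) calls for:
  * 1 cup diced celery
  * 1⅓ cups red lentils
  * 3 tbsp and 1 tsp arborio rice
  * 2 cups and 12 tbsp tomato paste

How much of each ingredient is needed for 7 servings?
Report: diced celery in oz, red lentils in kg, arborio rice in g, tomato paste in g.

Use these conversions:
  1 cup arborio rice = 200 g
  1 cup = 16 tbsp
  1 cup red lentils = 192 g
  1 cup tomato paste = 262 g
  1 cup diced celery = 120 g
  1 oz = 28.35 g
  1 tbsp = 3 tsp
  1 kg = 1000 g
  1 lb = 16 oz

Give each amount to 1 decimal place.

diced celery: 4.9 oz; red lentils: 0.3 kg; arborio rice: 48.6 g; tomato paste: 840.6 g

Scaling factor: 7/6.
diced celery: 1 cup × 7/6 × 120 g/cup ÷ 28.35 g/oz ≈ 4.9 oz
red lentils: 4/3 cup × 7/6 × 192 g/cup ÷ 1000 g/kg ≈ 0.3 kg
arborio rice: (3 tbsp + 1 tsp = 10/3 tbsp) × 7/6 ÷ 16 tbsp/cup × 200 g/cup ≈ 48.6 g
tomato paste: (2 cup + 12 tbsp = 2.75 cup) × 7/6 × 262 g/cup ≈ 840.6 g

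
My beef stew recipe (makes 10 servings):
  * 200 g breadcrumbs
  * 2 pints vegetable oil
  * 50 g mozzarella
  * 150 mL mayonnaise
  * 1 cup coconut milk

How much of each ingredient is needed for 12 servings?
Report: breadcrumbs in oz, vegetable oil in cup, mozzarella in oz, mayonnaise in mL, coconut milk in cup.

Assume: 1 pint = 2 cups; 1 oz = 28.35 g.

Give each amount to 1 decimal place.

breadcrumbs: 8.5 oz; vegetable oil: 4.8 cup; mozzarella: 2.1 oz; mayonnaise: 180.0 mL; coconut milk: 1.2 cup

Scaling factor: 12/10 = 6/5 = 1.2.
breadcrumbs: 200 g × 6/5 ÷ 28.35 g/oz ≈ 8.5 oz
vegetable oil: 2 pint × 6/5 × 2 cup/pint = 4.8 cup
mozzarella: 50 g × 6/5 ÷ 28.35 g/oz ≈ 2.1 oz
mayonnaise: 150 mL × 6/5 = 180.0 mL
coconut milk: 1 cup × 6/5 = 1.2 cup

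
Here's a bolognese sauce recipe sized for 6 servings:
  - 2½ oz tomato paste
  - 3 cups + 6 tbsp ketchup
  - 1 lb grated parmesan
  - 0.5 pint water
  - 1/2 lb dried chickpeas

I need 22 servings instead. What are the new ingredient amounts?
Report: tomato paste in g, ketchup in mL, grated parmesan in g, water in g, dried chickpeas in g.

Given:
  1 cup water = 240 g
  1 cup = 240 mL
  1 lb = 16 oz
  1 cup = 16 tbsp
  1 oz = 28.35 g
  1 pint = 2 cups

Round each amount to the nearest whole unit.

Scaling factor: 22/6 = 11/3.
tomato paste: 2.5 oz × 11/3 × 28.35 g/oz ≈ 260 g
ketchup: (3 cup + 6 tbsp = 3.375 cup) × 11/3 × 240 mL/cup = 2970 mL
grated parmesan: 1 lb × 11/3 × 16 oz/lb × 28.35 g/oz ≈ 1663 g
water: 0.5 pint × 11/3 × 2 cup/pint × 240 g/cup = 880 g
dried chickpeas: 0.5 lb × 11/3 × 16 oz/lb × 28.35 g/oz ≈ 832 g

tomato paste: 260 g; ketchup: 2970 mL; grated parmesan: 1663 g; water: 880 g; dried chickpeas: 832 g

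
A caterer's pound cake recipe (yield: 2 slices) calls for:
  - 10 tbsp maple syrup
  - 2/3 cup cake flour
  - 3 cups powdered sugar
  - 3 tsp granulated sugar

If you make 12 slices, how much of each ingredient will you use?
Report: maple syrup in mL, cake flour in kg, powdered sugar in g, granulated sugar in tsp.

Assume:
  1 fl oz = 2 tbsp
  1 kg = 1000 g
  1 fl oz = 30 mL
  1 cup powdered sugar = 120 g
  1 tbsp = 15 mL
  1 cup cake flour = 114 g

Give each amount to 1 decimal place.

Scaling factor: 12/2 = 6.
maple syrup: 10 tbsp × 6 × 15 mL/tbsp = 900.0 mL
cake flour: 2/3 cup × 6 × 114 g/cup ÷ 1000 g/kg ≈ 0.5 kg
powdered sugar: 3 cup × 6 × 120 g/cup = 2160.0 g
granulated sugar: 3 tsp × 6 = 18.0 tsp

maple syrup: 900.0 mL; cake flour: 0.5 kg; powdered sugar: 2160.0 g; granulated sugar: 18.0 tsp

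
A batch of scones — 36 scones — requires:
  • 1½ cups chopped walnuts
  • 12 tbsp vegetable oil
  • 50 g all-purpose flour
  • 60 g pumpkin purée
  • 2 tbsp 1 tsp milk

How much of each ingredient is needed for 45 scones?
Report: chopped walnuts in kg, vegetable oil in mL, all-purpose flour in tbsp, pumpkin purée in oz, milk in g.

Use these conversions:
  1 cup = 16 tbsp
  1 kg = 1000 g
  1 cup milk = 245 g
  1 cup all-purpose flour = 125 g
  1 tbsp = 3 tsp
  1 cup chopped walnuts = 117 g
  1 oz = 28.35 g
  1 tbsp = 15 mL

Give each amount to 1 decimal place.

chopped walnuts: 0.2 kg; vegetable oil: 225.0 mL; all-purpose flour: 8.0 tbsp; pumpkin purée: 2.6 oz; milk: 44.7 g

Scaling factor: 45/36 = 5/4 = 1.25.
chopped walnuts: 1.5 cup × 5/4 × 117 g/cup ÷ 1000 g/kg ≈ 0.2 kg
vegetable oil: 12 tbsp × 5/4 × 15 mL/tbsp = 225.0 mL
all-purpose flour: 50 g × 5/4 ÷ 125 g/cup × 16 tbsp/cup = 8.0 tbsp
pumpkin purée: 60 g × 5/4 ÷ 28.35 g/oz ≈ 2.6 oz
milk: (2 tbsp + 1 tsp = 7/3 tbsp) × 5/4 ÷ 16 tbsp/cup × 245 g/cup ≈ 44.7 g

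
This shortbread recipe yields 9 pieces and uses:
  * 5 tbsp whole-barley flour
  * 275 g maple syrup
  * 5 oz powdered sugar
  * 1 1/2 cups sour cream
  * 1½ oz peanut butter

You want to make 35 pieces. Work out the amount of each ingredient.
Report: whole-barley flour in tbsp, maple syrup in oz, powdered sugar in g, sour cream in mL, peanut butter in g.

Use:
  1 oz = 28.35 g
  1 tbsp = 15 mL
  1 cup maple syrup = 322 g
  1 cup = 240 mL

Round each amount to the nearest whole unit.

whole-barley flour: 19 tbsp; maple syrup: 38 oz; powdered sugar: 551 g; sour cream: 1400 mL; peanut butter: 165 g

Scaling factor: 35/9.
whole-barley flour: 5 tbsp × 35/9 ≈ 19 tbsp
maple syrup: 275 g × 35/9 ÷ 28.35 g/oz ≈ 38 oz
powdered sugar: 5 oz × 35/9 × 28.35 g/oz ≈ 551 g
sour cream: 1.5 cup × 35/9 × 240 mL/cup = 1400 mL
peanut butter: 1.5 oz × 35/9 × 28.35 g/oz ≈ 165 g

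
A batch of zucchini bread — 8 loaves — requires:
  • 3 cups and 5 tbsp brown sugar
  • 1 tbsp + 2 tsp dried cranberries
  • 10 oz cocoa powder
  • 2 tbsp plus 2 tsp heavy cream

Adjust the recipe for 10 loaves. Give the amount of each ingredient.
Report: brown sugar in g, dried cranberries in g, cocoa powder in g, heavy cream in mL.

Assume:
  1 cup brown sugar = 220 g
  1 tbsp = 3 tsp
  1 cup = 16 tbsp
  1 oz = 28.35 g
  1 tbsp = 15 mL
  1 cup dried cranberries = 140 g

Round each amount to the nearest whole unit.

brown sugar: 911 g; dried cranberries: 18 g; cocoa powder: 354 g; heavy cream: 50 mL

Scaling factor: 10/8 = 5/4 = 1.25.
brown sugar: (3 cup + 5 tbsp = 3.3125 cup) × 5/4 × 220 g/cup ≈ 911 g
dried cranberries: (1 tbsp + 2 tsp = 5/3 tbsp) × 5/4 ÷ 16 tbsp/cup × 140 g/cup ≈ 18 g
cocoa powder: 10 oz × 5/4 × 28.35 g/oz ≈ 354 g
heavy cream: (2 tbsp + 2 tsp = 8/3 tbsp) × 5/4 × 15 mL/tbsp = 50 mL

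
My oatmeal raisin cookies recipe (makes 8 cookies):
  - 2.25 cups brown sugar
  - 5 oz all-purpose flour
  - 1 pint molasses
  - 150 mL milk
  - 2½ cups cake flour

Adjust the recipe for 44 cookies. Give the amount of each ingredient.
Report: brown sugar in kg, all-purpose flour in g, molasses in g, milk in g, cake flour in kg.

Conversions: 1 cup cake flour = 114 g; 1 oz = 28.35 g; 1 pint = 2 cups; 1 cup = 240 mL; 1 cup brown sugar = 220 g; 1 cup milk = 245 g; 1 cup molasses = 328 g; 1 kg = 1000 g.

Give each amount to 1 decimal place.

brown sugar: 2.7 kg; all-purpose flour: 779.6 g; molasses: 3608.0 g; milk: 842.2 g; cake flour: 1.6 kg

Scaling factor: 44/8 = 11/2 = 5.5.
brown sugar: 2.25 cup × 11/2 × 220 g/cup ÷ 1000 g/kg ≈ 2.7 kg
all-purpose flour: 5 oz × 11/2 × 28.35 g/oz ≈ 779.6 g
molasses: 1 pint × 11/2 × 2 cup/pint × 328 g/cup = 3608.0 g
milk: 150 mL × 11/2 ÷ 240 mL/cup × 245 g/cup ≈ 842.2 g
cake flour: 2.5 cup × 11/2 × 114 g/cup ÷ 1000 g/kg ≈ 1.6 kg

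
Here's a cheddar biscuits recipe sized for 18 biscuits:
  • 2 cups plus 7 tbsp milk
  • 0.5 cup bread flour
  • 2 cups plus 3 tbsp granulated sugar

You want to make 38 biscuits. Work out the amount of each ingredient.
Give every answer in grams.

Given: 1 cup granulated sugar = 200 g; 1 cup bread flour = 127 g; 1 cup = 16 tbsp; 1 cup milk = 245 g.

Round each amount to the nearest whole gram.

Scaling factor: 38/18 = 19/9.
milk: (2 cup + 7 tbsp = 2.4375 cup) × 19/9 × 245 g/cup ≈ 1261 g
bread flour: 0.5 cup × 19/9 × 127 g/cup ≈ 134 g
granulated sugar: (2 cup + 3 tbsp = 2.1875 cup) × 19/9 × 200 g/cup ≈ 924 g

milk: 1261 g; bread flour: 134 g; granulated sugar: 924 g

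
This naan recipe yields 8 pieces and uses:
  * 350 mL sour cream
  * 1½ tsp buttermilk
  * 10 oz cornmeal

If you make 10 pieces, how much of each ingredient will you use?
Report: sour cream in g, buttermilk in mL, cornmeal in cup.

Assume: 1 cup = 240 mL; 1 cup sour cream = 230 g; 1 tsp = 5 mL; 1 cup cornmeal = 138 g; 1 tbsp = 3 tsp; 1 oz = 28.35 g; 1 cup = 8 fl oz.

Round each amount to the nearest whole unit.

sour cream: 419 g; buttermilk: 9 mL; cornmeal: 3 cup

Scaling factor: 10/8 = 5/4 = 1.25.
sour cream: 350 mL × 5/4 ÷ 240 mL/cup × 230 g/cup ≈ 419 g
buttermilk: 1.5 tsp × 5/4 × 5 mL/tsp ≈ 9 mL
cornmeal: 10 oz × 5/4 × 28.35 g/oz ÷ 138 g/cup ≈ 3 cup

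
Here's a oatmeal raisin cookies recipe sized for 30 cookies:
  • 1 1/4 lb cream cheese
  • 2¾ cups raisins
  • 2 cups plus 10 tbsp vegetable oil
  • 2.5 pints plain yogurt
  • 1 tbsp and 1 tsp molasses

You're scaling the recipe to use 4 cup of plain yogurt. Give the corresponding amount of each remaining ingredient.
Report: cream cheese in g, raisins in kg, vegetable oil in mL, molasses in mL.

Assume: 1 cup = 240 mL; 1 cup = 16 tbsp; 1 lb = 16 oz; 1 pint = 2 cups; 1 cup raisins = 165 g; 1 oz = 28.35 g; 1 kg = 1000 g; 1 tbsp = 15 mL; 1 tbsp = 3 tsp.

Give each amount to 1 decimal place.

The original recipe has 5 cup of plain yogurt, so the scaling factor is 4 ÷ 5 = 4/5 = 0.8.
cream cheese: 1.25 lb × 4/5 × 16 oz/lb × 28.35 g/oz = 453.6 g
raisins: 2.75 cup × 4/5 × 165 g/cup ÷ 1000 g/kg ≈ 0.4 kg
vegetable oil: (2 cup + 10 tbsp = 2.625 cup) × 4/5 × 240 mL/cup = 504.0 mL
molasses: (1 tbsp + 1 tsp = 4/3 tbsp) × 4/5 × 15 mL/tbsp = 16.0 mL

cream cheese: 453.6 g; raisins: 0.4 kg; vegetable oil: 504.0 mL; molasses: 16.0 mL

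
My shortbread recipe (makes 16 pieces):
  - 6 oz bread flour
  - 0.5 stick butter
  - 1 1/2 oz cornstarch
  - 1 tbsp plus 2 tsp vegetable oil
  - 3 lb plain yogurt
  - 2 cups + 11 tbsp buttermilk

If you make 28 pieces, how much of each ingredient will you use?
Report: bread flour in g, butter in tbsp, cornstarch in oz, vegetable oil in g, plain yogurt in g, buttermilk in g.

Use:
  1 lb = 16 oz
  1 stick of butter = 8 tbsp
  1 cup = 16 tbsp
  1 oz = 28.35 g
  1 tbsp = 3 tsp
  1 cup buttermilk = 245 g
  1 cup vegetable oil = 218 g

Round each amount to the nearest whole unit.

Scaling factor: 28/16 = 7/4 = 1.75.
bread flour: 6 oz × 7/4 × 28.35 g/oz ≈ 298 g
butter: 0.5 stick × 7/4 × 8 tbsp/stick = 7 tbsp
cornstarch: 1.5 oz × 7/4 ≈ 3 oz
vegetable oil: (1 tbsp + 2 tsp = 5/3 tbsp) × 7/4 ÷ 16 tbsp/cup × 218 g/cup ≈ 40 g
plain yogurt: 3 lb × 7/4 × 16 oz/lb × 28.35 g/oz ≈ 2381 g
buttermilk: (2 cup + 11 tbsp = 2.6875 cup) × 7/4 × 245 g/cup ≈ 1152 g

bread flour: 298 g; butter: 7 tbsp; cornstarch: 3 oz; vegetable oil: 40 g; plain yogurt: 2381 g; buttermilk: 1152 g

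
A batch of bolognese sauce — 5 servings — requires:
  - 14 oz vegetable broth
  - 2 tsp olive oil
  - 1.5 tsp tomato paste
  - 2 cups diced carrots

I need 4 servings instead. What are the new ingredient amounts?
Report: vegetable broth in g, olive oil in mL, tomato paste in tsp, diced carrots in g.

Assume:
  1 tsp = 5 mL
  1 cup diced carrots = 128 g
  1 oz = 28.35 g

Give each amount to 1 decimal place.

Scaling factor: 4/5 = 0.8.
vegetable broth: 14 oz × 4/5 × 28.35 g/oz ≈ 317.5 g
olive oil: 2 tsp × 4/5 × 5 mL/tsp = 8.0 mL
tomato paste: 1.5 tsp × 4/5 = 1.2 tsp
diced carrots: 2 cup × 4/5 × 128 g/cup = 204.8 g

vegetable broth: 317.5 g; olive oil: 8.0 mL; tomato paste: 1.2 tsp; diced carrots: 204.8 g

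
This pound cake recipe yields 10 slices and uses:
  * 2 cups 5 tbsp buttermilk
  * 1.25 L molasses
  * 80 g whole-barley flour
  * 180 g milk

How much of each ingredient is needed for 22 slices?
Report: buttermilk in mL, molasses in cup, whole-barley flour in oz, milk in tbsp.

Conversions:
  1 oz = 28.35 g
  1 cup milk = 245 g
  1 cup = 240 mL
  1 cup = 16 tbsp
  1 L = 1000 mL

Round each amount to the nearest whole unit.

buttermilk: 1221 mL; molasses: 11 cup; whole-barley flour: 6 oz; milk: 26 tbsp

Scaling factor: 22/10 = 11/5 = 2.2.
buttermilk: (2 cup + 5 tbsp = 2.3125 cup) × 11/5 × 240 mL/cup = 1221 mL
molasses: 1.25 L × 11/5 × 1000 mL/L ÷ 240 mL/cup ≈ 11 cup
whole-barley flour: 80 g × 11/5 ÷ 28.35 g/oz ≈ 6 oz
milk: 180 g × 11/5 ÷ 245 g/cup × 16 tbsp/cup ≈ 26 tbsp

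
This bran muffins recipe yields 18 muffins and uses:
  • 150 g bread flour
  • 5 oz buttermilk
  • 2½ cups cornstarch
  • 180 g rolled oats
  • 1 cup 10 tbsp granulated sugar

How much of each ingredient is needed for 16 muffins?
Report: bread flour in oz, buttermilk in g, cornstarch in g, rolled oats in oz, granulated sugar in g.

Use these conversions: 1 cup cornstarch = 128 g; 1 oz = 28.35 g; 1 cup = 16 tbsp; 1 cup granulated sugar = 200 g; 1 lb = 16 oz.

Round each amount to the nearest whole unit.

bread flour: 5 oz; buttermilk: 126 g; cornstarch: 284 g; rolled oats: 6 oz; granulated sugar: 289 g

Scaling factor: 16/18 = 8/9.
bread flour: 150 g × 8/9 ÷ 28.35 g/oz ≈ 5 oz
buttermilk: 5 oz × 8/9 × 28.35 g/oz = 126 g
cornstarch: 2.5 cup × 8/9 × 128 g/cup ≈ 284 g
rolled oats: 180 g × 8/9 ÷ 28.35 g/oz ≈ 6 oz
granulated sugar: (1 cup + 10 tbsp = 1.625 cup) × 8/9 × 200 g/cup ≈ 289 g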